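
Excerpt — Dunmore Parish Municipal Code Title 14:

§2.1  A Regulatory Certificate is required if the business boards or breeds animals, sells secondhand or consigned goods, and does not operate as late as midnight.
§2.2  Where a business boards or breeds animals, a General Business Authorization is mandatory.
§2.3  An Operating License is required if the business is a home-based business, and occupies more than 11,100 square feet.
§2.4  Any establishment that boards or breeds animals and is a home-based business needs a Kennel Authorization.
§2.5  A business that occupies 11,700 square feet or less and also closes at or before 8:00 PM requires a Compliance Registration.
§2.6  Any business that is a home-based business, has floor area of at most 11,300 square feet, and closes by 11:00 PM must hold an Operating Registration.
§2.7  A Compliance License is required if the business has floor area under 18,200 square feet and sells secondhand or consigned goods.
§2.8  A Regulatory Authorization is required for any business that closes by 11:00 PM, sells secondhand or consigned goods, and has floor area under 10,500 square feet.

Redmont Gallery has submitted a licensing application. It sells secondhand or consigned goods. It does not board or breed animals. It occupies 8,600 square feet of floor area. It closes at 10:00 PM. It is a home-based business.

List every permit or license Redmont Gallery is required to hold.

§2.1 does not board or breed animals; sells secondhand or consigned goods; closes 10:00 PM, at/before midnight → Regulatory Certificate not required.
§2.2 does not board or breed animals → General Business Authorization not required.
§2.3 is a home-based business; floor area 8,600 square feet ≤ 11,100 square feet → Operating License not required.
§2.4 does not board or breed animals; is a home-based business → Kennel Authorization not required.
§2.5 floor area 8,600 square feet ≤ 11,700 square feet; closes 10:00 PM, after 8:00 PM → Compliance Registration not required.
§2.6 is a home-based business; floor area 8,600 square feet ≤ 11,300 square feet; closes 10:00 PM, at/before 11:00 PM → Operating Registration required.
§2.7 floor area 8,600 square feet < 18,200 square feet; sells secondhand or consigned goods → Compliance License required.
§2.8 closes 10:00 PM, at/before 11:00 PM; sells secondhand or consigned goods; floor area 8,600 square feet < 10,500 square feet → Regulatory Authorization required.

Compliance License, Operating Registration, Regulatory Authorization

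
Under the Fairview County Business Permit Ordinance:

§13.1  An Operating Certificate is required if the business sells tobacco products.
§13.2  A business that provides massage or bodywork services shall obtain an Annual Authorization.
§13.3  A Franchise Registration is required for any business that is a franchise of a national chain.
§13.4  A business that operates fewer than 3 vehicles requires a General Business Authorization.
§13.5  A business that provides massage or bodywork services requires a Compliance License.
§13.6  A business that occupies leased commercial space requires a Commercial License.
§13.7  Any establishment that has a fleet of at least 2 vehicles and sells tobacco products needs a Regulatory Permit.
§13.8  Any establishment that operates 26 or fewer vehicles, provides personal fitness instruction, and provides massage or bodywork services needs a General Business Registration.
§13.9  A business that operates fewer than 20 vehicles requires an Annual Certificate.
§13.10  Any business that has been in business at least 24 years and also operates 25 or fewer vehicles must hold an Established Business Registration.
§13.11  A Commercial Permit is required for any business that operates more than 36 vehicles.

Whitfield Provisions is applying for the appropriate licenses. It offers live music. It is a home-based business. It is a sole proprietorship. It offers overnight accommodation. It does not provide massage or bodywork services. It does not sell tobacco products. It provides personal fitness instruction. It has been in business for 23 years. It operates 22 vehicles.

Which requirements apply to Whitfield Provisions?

§13.1 does not sell tobacco products → Operating Certificate not required.
§13.2 does not provide massage or bodywork services → Annual Authorization not required.
§13.3 is a sole proprietorship (not: is a franchise of a national chain) → Franchise Registration not required.
§13.4 vehicles 22 ≥ 3 → General Business Authorization not required.
§13.5 does not provide massage or bodywork services → Compliance License not required.
§13.6 is a home-based business (not: occupies leased commercial space) → Commercial License not required.
§13.7 vehicles 22 ≥ 2; does not sell tobacco products → Regulatory Permit not required.
§13.8 vehicles 22 ≤ 26; provides personal fitness instruction; does not provide massage or bodywork services → General Business Registration not required.
§13.9 vehicles 22 ≥ 20 → Annual Certificate not required.
§13.10 years in business 23 < 24; vehicles 22 ≤ 25 → Established Business Registration not required.
§13.11 vehicles 22 ≤ 36 → Commercial Permit not required.

None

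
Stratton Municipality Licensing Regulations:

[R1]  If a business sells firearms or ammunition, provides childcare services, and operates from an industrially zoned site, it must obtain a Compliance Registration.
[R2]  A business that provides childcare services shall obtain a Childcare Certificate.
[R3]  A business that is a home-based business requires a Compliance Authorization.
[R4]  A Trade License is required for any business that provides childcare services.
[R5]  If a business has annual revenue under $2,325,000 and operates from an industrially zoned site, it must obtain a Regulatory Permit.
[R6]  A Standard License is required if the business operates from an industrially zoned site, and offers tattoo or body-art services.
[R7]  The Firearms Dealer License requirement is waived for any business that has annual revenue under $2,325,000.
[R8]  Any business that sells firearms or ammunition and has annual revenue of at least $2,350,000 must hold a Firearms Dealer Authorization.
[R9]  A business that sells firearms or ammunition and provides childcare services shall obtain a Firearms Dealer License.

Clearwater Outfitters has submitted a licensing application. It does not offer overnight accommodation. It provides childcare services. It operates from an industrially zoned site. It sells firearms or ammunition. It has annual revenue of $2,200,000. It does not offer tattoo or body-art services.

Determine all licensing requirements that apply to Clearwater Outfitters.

Childcare Certificate, Compliance Registration, Regulatory Permit, Trade License

[R1] sells firearms or ammunition; provides childcare services; operates from an industrially zoned site → Compliance Registration required.
[R2] provides childcare services → Childcare Certificate required.
[R3] operates from an industrially zoned site (not: is a home-based business) → Compliance Authorization not required.
[R4] provides childcare services → Trade License required.
[R5] revenue $2,200,000 < $2,325,000; operates from an industrially zoned site → Regulatory Permit required.
[R6] operates from an industrially zoned site; does not offer tattoo or body-art services → Standard License not required.
[R7] revenue $2,200,000 < $2,325,000 → exempt from Firearms Dealer License.
[R8] sells firearms or ammunition; revenue $2,200,000 < $2,350,000 → Firearms Dealer Authorization not required.
[R9] sells firearms or ammunition; provides childcare services → Firearms Dealer License required.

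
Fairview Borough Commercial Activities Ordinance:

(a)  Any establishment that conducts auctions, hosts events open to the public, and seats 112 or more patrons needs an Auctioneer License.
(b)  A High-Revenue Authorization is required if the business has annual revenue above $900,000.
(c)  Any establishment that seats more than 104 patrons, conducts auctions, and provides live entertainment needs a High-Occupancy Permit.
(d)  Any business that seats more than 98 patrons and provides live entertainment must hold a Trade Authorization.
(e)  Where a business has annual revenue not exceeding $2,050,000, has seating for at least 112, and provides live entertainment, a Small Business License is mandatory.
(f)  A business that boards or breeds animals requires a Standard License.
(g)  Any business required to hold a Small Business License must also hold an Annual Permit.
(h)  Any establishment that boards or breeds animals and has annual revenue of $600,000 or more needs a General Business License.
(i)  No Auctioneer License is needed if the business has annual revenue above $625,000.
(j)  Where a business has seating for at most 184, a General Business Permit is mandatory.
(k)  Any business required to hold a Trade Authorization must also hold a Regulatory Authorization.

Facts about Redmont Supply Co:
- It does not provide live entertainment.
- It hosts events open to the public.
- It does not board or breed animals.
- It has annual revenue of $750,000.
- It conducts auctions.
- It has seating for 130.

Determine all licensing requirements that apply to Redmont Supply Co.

General Business Permit

(a) conducts auctions; hosts events open to the public; seating 130 ≥ 112 → Auctioneer License required.
(b) revenue $750,000 ≤ $900,000 → High-Revenue Authorization not required.
(c) seating 130 > 104; conducts auctions; does not provide live entertainment → High-Occupancy Permit not required.
(d) seating 130 > 98; does not provide live entertainment → Trade Authorization not required.
(e) revenue $750,000 ≤ $2,050,000; seating 130 ≥ 112; does not provide live entertainment → Small Business License not required.
(f) does not board or breed animals → Standard License not required.
(g) Small Business License is not required → no effect.
(h) does not board or breed animals; revenue $750,000 ≥ $600,000 → General Business License not required.
(i) revenue $750,000 > $625,000 → exempt from Auctioneer License.
(j) seating 130 ≤ 184 → General Business Permit required.
(k) Trade Authorization is not required → no effect.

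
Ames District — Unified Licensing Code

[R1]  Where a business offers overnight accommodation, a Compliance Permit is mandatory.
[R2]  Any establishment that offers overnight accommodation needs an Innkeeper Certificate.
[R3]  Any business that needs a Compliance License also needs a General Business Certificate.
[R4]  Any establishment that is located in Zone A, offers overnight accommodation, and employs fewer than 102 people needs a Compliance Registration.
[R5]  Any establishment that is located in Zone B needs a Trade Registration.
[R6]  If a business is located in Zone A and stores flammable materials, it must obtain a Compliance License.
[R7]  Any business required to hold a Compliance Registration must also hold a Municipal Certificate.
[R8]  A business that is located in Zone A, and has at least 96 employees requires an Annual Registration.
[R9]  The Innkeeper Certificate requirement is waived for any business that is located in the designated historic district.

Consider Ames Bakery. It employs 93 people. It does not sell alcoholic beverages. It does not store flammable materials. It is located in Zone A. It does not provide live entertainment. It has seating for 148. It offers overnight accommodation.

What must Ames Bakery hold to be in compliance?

Compliance Permit, Compliance Registration, Innkeeper Certificate, Municipal Certificate

[R1] offers overnight accommodation → Compliance Permit required.
[R2] offers overnight accommodation → Innkeeper Certificate required.
[R3] Compliance License is not required → no effect.
[R4] is located in Zone A; offers overnight accommodation; employees 93 < 102 → Compliance Registration required.
[R5] is located in Zone A (not: is located in Zone B) → Trade Registration not required.
[R6] is located in Zone A; does not store flammable materials → Compliance License not required.
[R7] Compliance Registration is required → Municipal Certificate also required.
[R8] is located in Zone A; employees 93 < 96 → Annual Registration not required.
[R9] is located in Zone A (not: is located in the designated historic district) → Innkeeper Certificate exemption does not apply.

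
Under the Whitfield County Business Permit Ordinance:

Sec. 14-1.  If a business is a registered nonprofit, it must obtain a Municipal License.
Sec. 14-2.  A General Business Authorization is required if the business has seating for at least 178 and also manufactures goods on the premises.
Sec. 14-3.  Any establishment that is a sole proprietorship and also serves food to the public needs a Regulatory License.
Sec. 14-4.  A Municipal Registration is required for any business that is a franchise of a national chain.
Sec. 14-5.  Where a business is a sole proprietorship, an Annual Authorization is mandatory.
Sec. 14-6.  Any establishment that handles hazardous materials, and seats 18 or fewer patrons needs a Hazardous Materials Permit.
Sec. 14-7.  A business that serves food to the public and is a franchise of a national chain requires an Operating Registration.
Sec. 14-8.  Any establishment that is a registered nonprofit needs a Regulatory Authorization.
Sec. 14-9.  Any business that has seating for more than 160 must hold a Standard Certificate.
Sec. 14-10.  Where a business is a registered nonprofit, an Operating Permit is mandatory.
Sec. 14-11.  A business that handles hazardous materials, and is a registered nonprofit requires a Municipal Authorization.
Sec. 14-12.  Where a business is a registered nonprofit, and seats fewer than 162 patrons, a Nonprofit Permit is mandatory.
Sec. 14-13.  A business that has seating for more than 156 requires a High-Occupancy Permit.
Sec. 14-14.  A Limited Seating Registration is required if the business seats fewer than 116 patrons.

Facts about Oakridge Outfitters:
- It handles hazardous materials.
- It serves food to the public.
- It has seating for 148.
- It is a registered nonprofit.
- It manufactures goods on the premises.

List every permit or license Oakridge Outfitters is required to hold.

Municipal Authorization, Municipal License, Nonprofit Permit, Operating Permit, Regulatory Authorization

Sec. 14-1. is a registered nonprofit → Municipal License required.
Sec. 14-2. seating 148 < 178; manufactures goods on the premises → General Business Authorization not required.
Sec. 14-3. is a registered nonprofit (not: is a sole proprietorship); serves food to the public → Regulatory License not required.
Sec. 14-4. is a registered nonprofit (not: is a franchise of a national chain) → Municipal Registration not required.
Sec. 14-5. is a registered nonprofit (not: is a sole proprietorship) → Annual Authorization not required.
Sec. 14-6. handles hazardous materials; seating 148 > 18 → Hazardous Materials Permit not required.
Sec. 14-7. serves food to the public; is a registered nonprofit (not: is a franchise of a national chain) → Operating Registration not required.
Sec. 14-8. is a registered nonprofit → Regulatory Authorization required.
Sec. 14-9. seating 148 ≤ 160 → Standard Certificate not required.
Sec. 14-10. is a registered nonprofit → Operating Permit required.
Sec. 14-11. handles hazardous materials; is a registered nonprofit → Municipal Authorization required.
Sec. 14-12. is a registered nonprofit; seating 148 < 162 → Nonprofit Permit required.
Sec. 14-13. seating 148 ≤ 156 → High-Occupancy Permit not required.
Sec. 14-14. seating 148 ≥ 116 → Limited Seating Registration not required.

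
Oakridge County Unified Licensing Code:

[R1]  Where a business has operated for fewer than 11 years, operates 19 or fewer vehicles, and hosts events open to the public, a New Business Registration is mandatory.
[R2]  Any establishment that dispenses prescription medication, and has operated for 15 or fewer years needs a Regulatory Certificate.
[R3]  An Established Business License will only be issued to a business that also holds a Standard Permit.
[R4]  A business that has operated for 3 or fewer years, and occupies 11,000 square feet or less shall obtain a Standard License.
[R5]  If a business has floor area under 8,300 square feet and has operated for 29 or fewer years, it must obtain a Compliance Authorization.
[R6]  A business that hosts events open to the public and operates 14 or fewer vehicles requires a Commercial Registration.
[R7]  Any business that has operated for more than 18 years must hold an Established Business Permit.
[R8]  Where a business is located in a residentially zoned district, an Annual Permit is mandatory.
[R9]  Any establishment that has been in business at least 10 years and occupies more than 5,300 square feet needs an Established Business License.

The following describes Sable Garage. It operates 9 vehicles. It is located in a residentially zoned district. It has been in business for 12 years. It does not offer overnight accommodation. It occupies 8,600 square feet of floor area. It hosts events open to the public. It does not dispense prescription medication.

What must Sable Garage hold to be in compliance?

[R1] years in business 12 ≥ 11; vehicles 9 ≤ 19; hosts events open to the public → New Business Registration not required.
[R2] does not dispense prescription medication; years in business 12 ≤ 15 → Regulatory Certificate not required.
[R3] Established Business License is required → Standard Permit also required.
[R4] years in business 12 > 3; floor area 8,600 square feet ≤ 11,000 square feet → Standard License not required.
[R5] floor area 8,600 square feet ≥ 8,300 square feet; years in business 12 ≤ 29 → Compliance Authorization not required.
[R6] hosts events open to the public; vehicles 9 ≤ 14 → Commercial Registration required.
[R7] years in business 12 ≤ 18 → Established Business Permit not required.
[R8] is located in a residentially zoned district → Annual Permit required.
[R9] years in business 12 ≥ 10; floor area 8,600 square feet > 5,300 square feet → Established Business License required.

Annual Permit, Commercial Registration, Established Business License, Standard Permit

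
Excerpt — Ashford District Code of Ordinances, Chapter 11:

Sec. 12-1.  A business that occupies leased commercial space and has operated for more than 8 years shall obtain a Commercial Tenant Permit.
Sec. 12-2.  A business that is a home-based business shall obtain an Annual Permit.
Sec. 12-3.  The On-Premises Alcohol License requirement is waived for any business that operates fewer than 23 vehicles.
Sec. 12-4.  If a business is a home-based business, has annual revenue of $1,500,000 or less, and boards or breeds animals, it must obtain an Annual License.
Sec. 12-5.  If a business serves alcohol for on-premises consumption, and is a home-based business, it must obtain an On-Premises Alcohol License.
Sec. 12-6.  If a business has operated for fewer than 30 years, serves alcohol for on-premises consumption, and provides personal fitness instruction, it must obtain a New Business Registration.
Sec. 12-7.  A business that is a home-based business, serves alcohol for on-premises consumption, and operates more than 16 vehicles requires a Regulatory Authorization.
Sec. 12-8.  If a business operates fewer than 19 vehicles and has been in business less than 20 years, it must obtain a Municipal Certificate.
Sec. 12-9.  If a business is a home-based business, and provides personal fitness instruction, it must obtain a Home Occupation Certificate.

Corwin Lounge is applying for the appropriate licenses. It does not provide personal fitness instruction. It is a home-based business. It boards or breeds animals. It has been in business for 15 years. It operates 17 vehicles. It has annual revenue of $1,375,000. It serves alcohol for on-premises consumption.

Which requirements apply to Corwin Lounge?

Annual License, Annual Permit, Municipal Certificate, Regulatory Authorization

Sec. 12-1. is a home-based business (not: occupies leased commercial space); years in business 15 > 8 → Commercial Tenant Permit not required.
Sec. 12-2. is a home-based business → Annual Permit required.
Sec. 12-3. vehicles 17 < 23 → exempt from On-Premises Alcohol License.
Sec. 12-4. is a home-based business; revenue $1,375,000 ≤ $1,500,000; boards or breeds animals → Annual License required.
Sec. 12-5. serves alcohol for on-premises consumption; is a home-based business → On-Premises Alcohol License required.
Sec. 12-6. years in business 15 < 30; serves alcohol for on-premises consumption; does not provide personal fitness instruction → New Business Registration not required.
Sec. 12-7. is a home-based business; serves alcohol for on-premises consumption; vehicles 17 > 16 → Regulatory Authorization required.
Sec. 12-8. vehicles 17 < 19; years in business 15 < 20 → Municipal Certificate required.
Sec. 12-9. is a home-based business; does not provide personal fitness instruction → Home Occupation Certificate not required.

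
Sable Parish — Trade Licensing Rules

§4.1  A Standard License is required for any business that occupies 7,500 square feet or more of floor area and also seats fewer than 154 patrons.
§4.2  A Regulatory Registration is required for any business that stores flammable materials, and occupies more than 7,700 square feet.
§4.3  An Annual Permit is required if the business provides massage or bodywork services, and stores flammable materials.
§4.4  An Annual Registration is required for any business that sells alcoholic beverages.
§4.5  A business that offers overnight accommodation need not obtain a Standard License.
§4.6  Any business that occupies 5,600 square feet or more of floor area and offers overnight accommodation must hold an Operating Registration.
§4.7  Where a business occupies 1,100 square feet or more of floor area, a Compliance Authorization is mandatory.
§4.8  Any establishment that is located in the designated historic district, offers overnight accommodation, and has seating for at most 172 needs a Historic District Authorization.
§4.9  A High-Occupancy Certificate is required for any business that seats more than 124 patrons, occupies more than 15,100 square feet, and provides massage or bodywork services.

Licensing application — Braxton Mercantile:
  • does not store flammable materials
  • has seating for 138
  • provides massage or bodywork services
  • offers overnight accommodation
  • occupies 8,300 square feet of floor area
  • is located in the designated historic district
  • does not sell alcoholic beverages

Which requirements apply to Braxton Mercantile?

Compliance Authorization, Historic District Authorization, Operating Registration

§4.1 floor area 8,300 square feet ≥ 7,500 square feet; seating 138 < 154 → Standard License required.
§4.2 does not store flammable materials; floor area 8,300 square feet > 7,700 square feet → Regulatory Registration not required.
§4.3 provides massage or bodywork services; does not store flammable materials → Annual Permit not required.
§4.4 does not sell alcoholic beverages → Annual Registration not required.
§4.5 offers overnight accommodation → exempt from Standard License.
§4.6 floor area 8,300 square feet ≥ 5,600 square feet; offers overnight accommodation → Operating Registration required.
§4.7 floor area 8,300 square feet ≥ 1,100 square feet → Compliance Authorization required.
§4.8 is located in the designated historic district; offers overnight accommodation; seating 138 ≤ 172 → Historic District Authorization required.
§4.9 seating 138 > 124; floor area 8,300 square feet ≤ 15,100 square feet; provides massage or bodywork services → High-Occupancy Certificate not required.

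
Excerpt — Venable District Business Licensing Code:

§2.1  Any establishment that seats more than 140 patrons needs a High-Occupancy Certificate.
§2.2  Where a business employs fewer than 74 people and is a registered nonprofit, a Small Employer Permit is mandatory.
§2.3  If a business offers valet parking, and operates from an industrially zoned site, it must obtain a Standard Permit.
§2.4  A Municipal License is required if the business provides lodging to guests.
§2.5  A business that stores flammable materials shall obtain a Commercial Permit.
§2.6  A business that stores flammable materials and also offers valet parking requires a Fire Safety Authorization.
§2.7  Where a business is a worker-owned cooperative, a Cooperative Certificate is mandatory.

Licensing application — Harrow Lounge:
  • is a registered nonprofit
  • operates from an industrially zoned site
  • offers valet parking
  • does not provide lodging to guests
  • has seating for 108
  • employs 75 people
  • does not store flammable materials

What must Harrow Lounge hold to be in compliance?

Standard Permit

§2.1 seating 108 ≤ 140 → High-Occupancy Certificate not required.
§2.2 employees 75 ≥ 74; is a registered nonprofit → Small Employer Permit not required.
§2.3 offers valet parking; operates from an industrially zoned site → Standard Permit required.
§2.4 does not provide lodging to guests → Municipal License not required.
§2.5 does not store flammable materials → Commercial Permit not required.
§2.6 does not store flammable materials; offers valet parking → Fire Safety Authorization not required.
§2.7 is a registered nonprofit (not: is a worker-owned cooperative) → Cooperative Certificate not required.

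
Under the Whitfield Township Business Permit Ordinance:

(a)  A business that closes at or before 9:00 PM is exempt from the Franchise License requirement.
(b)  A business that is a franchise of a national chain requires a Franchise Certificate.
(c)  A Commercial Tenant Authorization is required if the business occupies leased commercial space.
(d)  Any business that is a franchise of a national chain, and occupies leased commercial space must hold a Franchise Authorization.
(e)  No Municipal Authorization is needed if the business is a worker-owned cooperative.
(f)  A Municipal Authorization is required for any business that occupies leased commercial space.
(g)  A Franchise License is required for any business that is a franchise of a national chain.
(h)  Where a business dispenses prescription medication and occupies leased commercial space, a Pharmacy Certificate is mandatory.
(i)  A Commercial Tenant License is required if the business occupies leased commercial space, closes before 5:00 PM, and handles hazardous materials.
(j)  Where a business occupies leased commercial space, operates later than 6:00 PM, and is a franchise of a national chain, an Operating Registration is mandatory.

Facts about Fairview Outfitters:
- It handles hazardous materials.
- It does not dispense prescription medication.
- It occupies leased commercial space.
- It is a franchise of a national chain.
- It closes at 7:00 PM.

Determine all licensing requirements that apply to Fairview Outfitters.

(a) closes 7:00 PM, at/before 9:00 PM → exempt from Franchise License.
(b) is a franchise of a national chain → Franchise Certificate required.
(c) occupies leased commercial space → Commercial Tenant Authorization required.
(d) is a franchise of a national chain; occupies leased commercial space → Franchise Authorization required.
(e) is a franchise of a national chain (not: is a worker-owned cooperative) → Municipal Authorization exemption does not apply.
(f) occupies leased commercial space → Municipal Authorization required.
(g) is a franchise of a national chain → Franchise License required.
(h) does not dispense prescription medication; occupies leased commercial space → Pharmacy Certificate not required.
(i) occupies leased commercial space; closes 7:00 PM, after 5:00 PM; handles hazardous materials → Commercial Tenant License not required.
(j) occupies leased commercial space; closes 7:00 PM, after 6:00 PM; is a franchise of a national chain → Operating Registration required.

Commercial Tenant Authorization, Franchise Authorization, Franchise Certificate, Municipal Authorization, Operating Registration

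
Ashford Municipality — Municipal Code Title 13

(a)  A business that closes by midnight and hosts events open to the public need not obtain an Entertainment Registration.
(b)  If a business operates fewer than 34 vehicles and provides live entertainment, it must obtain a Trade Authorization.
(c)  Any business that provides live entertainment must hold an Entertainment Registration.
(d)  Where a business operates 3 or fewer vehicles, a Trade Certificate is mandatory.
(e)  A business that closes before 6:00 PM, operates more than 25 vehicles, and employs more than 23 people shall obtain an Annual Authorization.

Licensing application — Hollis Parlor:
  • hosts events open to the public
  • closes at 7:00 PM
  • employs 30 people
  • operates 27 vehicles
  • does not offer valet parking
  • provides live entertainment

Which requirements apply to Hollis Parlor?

(a) closes 7:00 PM, at/before midnight; hosts events open to the public → exempt from Entertainment Registration.
(b) vehicles 27 < 34; provides live entertainment → Trade Authorization required.
(c) provides live entertainment → Entertainment Registration required.
(d) vehicles 27 > 3 → Trade Certificate not required.
(e) closes 7:00 PM, after 6:00 PM; vehicles 27 > 25; employees 30 > 23 → Annual Authorization not required.

Trade Authorization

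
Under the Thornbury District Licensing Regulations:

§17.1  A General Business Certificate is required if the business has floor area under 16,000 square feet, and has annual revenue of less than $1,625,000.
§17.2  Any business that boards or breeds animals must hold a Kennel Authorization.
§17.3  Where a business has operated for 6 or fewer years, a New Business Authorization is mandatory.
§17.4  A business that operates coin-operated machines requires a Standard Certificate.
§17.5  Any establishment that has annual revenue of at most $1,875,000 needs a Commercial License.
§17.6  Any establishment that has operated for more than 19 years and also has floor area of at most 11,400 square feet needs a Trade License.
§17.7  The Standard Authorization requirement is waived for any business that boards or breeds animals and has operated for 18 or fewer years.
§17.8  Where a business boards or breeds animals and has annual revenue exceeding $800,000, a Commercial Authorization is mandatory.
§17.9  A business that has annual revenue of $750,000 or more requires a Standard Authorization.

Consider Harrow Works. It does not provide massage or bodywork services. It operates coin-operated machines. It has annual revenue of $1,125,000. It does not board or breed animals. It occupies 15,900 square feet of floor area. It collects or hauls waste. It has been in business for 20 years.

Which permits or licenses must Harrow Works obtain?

§17.1 floor area 15,900 square feet < 16,000 square feet; revenue $1,125,000 < $1,625,000 → General Business Certificate required.
§17.2 does not board or breed animals → Kennel Authorization not required.
§17.3 years in business 20 > 6 → New Business Authorization not required.
§17.4 operates coin-operated machines → Standard Certificate required.
§17.5 revenue $1,125,000 ≤ $1,875,000 → Commercial License required.
§17.6 years in business 20 > 19; floor area 15,900 square feet > 11,400 square feet → Trade License not required.
§17.7 does not board or breed animals; years in business 20 > 18 → Standard Authorization exemption does not apply.
§17.8 does not board or breed animals; revenue $1,125,000 > $800,000 → Commercial Authorization not required.
§17.9 revenue $1,125,000 ≥ $750,000 → Standard Authorization required.

Commercial License, General Business Certificate, Standard Authorization, Standard Certificate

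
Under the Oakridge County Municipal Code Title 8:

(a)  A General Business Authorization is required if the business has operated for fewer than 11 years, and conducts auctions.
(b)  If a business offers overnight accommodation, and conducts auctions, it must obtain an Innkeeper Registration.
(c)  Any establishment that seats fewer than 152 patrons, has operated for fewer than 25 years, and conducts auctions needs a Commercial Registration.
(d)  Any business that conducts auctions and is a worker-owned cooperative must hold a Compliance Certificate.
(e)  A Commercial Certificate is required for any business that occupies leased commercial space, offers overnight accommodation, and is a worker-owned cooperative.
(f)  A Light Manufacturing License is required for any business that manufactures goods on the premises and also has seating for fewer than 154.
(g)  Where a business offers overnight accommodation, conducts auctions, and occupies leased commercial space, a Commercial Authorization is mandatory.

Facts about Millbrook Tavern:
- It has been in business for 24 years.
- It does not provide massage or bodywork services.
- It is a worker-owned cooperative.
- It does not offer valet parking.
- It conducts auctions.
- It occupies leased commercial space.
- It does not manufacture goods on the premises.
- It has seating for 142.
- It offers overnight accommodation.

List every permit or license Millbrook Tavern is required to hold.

Commercial Authorization, Commercial Certificate, Commercial Registration, Compliance Certificate, Innkeeper Registration

(a) years in business 24 ≥ 11; conducts auctions → General Business Authorization not required.
(b) offers overnight accommodation; conducts auctions → Innkeeper Registration required.
(c) seating 142 < 152; years in business 24 < 25; conducts auctions → Commercial Registration required.
(d) conducts auctions; is a worker-owned cooperative → Compliance Certificate required.
(e) occupies leased commercial space; offers overnight accommodation; is a worker-owned cooperative → Commercial Certificate required.
(f) does not manufacture goods on the premises; seating 142 < 154 → Light Manufacturing License not required.
(g) offers overnight accommodation; conducts auctions; occupies leased commercial space → Commercial Authorization required.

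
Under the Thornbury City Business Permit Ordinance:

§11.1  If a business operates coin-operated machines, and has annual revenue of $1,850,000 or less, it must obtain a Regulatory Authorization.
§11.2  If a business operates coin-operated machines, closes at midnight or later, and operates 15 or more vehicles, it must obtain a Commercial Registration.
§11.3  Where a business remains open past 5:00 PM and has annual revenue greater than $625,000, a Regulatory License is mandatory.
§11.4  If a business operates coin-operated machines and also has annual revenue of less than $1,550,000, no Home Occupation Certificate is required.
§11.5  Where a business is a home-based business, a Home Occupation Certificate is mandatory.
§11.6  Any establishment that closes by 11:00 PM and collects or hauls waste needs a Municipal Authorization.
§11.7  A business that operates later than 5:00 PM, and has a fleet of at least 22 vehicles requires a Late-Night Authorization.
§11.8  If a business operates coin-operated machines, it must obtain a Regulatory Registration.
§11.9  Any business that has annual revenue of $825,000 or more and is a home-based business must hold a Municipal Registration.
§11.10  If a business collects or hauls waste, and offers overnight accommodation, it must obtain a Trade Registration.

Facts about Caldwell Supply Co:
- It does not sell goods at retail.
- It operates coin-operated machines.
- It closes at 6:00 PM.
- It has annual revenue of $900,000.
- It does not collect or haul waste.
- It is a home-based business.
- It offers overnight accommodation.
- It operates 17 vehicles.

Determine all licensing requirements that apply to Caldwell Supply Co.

§11.1 operates coin-operated machines; revenue $900,000 ≤ $1,850,000 → Regulatory Authorization required.
§11.2 operates coin-operated machines; closes 6:00 PM, at/before midnight; vehicles 17 ≥ 15 → Commercial Registration not required.
§11.3 closes 6:00 PM, after 5:00 PM; revenue $900,000 > $625,000 → Regulatory License required.
§11.4 operates coin-operated machines; revenue $900,000 < $1,550,000 → exempt from Home Occupation Certificate.
§11.5 is a home-based business → Home Occupation Certificate required.
§11.6 closes 6:00 PM, at/before 11:00 PM; does not collect or haul waste → Municipal Authorization not required.
§11.7 closes 6:00 PM, after 5:00 PM; vehicles 17 < 22 → Late-Night Authorization not required.
§11.8 operates coin-operated machines → Regulatory Registration required.
§11.9 revenue $900,000 ≥ $825,000; is a home-based business → Municipal Registration required.
§11.10 does not collect or haul waste; offers overnight accommodation → Trade Registration not required.

Municipal Registration, Regulatory Authorization, Regulatory License, Regulatory Registration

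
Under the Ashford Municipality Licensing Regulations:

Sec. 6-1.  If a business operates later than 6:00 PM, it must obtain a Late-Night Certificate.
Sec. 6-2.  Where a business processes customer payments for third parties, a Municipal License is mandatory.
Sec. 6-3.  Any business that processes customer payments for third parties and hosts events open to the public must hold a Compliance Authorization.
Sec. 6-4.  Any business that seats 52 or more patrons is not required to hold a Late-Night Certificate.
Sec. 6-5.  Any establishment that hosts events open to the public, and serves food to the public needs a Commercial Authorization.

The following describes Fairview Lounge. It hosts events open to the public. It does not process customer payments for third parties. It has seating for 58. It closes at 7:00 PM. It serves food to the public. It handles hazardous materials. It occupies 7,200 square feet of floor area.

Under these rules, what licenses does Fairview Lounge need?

Sec. 6-1. closes 7:00 PM, after 6:00 PM → Late-Night Certificate required.
Sec. 6-2. does not process customer payments for third parties → Municipal License not required.
Sec. 6-3. does not process customer payments for third parties; hosts events open to the public → Compliance Authorization not required.
Sec. 6-4. seating 58 ≥ 52 → exempt from Late-Night Certificate.
Sec. 6-5. hosts events open to the public; serves food to the public → Commercial Authorization required.

Commercial Authorization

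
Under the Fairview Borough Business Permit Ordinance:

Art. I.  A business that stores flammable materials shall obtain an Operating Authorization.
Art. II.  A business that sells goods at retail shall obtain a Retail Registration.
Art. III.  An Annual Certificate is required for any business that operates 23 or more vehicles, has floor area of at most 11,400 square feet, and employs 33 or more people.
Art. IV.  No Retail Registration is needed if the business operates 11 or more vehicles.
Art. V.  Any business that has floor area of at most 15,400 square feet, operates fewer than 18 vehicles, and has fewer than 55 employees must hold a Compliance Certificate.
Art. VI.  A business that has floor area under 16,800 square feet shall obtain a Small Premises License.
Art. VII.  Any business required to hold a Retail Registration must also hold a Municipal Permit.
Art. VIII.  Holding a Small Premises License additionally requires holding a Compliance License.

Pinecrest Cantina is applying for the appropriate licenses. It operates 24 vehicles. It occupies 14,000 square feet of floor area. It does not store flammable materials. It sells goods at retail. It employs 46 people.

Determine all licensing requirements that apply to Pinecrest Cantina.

Art. I. does not store flammable materials → Operating Authorization not required.
Art. II. sells goods at retail → Retail Registration required.
Art. III. vehicles 24 ≥ 23; floor area 14,000 square feet > 11,400 square feet; employees 46 ≥ 33 → Annual Certificate not required.
Art. IV. vehicles 24 ≥ 11 → exempt from Retail Registration.
Art. V. floor area 14,000 square feet ≤ 15,400 square feet; vehicles 24 ≥ 18; employees 46 < 55 → Compliance Certificate not required.
Art. VI. floor area 14,000 square feet < 16,800 square feet → Small Premises License required.
Art. VII. Retail Registration is not required → no effect.
Art. VIII. Small Premises License is required → Compliance License also required.

Compliance License, Small Premises License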